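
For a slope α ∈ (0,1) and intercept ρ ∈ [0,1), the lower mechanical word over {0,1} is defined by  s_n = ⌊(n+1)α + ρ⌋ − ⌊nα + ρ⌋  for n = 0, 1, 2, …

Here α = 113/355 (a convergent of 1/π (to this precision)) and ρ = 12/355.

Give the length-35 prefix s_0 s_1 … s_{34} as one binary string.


n=0: ⌊(1·113+12)/355⌋ − ⌊(0·113+12)/355⌋ = ⌊125/355⌋ − ⌊12/355⌋ = 0 − 0 = 0
n=1: ⌊(2·113+12)/355⌋ − ⌊(1·113+12)/355⌋ = ⌊238/355⌋ − ⌊125/355⌋ = 0 − 0 = 0
n=2: ⌊(3·113+12)/355⌋ − ⌊(2·113+12)/355⌋ = ⌊351/355⌋ − ⌊238/355⌋ = 0 − 0 = 0
n=3: ⌊(4·113+12)/355⌋ − ⌊(3·113+12)/355⌋ = ⌊464/355⌋ − ⌊351/355⌋ = 1 − 0 = 1
n=4: ⌊(5·113+12)/355⌋ − ⌊(4·113+12)/355⌋ = ⌊577/355⌋ − ⌊464/355⌋ = 1 − 1 = 0
n=5: ⌊(6·113+12)/355⌋ − ⌊(5·113+12)/355⌋ = ⌊690/355⌋ − ⌊577/355⌋ = 1 − 1 = 0
n=6: ⌊(7·113+12)/355⌋ − ⌊(6·113+12)/355⌋ = ⌊803/355⌋ − ⌊690/355⌋ = 2 − 1 = 1
n=7: ⌊(8·113+12)/355⌋ − ⌊(7·113+12)/355⌋ = ⌊916/355⌋ − ⌊803/355⌋ = 2 − 2 = 0
n=8: ⌊(9·113+12)/355⌋ − ⌊(8·113+12)/355⌋ = ⌊1029/355⌋ − ⌊916/355⌋ = 2 − 2 = 0
n=9: ⌊(10·113+12)/355⌋ − ⌊(9·113+12)/355⌋ = ⌊1142/355⌋ − ⌊1029/355⌋ = 3 − 2 = 1
n=10: ⌊(11·113+12)/355⌋ − ⌊(10·113+12)/355⌋ = ⌊1255/355⌋ − ⌊1142/355⌋ = 3 − 3 = 0
n=11: ⌊(12·113+12)/355⌋ − ⌊(11·113+12)/355⌋ = ⌊1368/355⌋ − ⌊1255/355⌋ = 3 − 3 = 0
n=12: ⌊(13·113+12)/355⌋ − ⌊(12·113+12)/355⌋ = ⌊1481/355⌋ − ⌊1368/355⌋ = 4 − 3 = 1
n=13: ⌊(14·113+12)/355⌋ − ⌊(13·113+12)/355⌋ = ⌊1594/355⌋ − ⌊1481/355⌋ = 4 − 4 = 0
n=14: ⌊(15·113+12)/355⌋ − ⌊(14·113+12)/355⌋ = ⌊1707/355⌋ − ⌊1594/355⌋ = 4 − 4 = 0
n=15: ⌊(16·113+12)/355⌋ − ⌊(15·113+12)/355⌋ = ⌊1820/355⌋ − ⌊1707/355⌋ = 5 − 4 = 1
n=16: ⌊(17·113+12)/355⌋ − ⌊(16·113+12)/355⌋ = ⌊1933/355⌋ − ⌊1820/355⌋ = 5 − 5 = 0
n=17: ⌊(18·113+12)/355⌋ − ⌊(17·113+12)/355⌋ = ⌊2046/355⌋ − ⌊1933/355⌋ = 5 − 5 = 0
n=18: ⌊(19·113+12)/355⌋ − ⌊(18·113+12)/355⌋ = ⌊2159/355⌋ − ⌊2046/355⌋ = 6 − 5 = 1
n=19: ⌊(20·113+12)/355⌋ − ⌊(19·113+12)/355⌋ = ⌊2272/355⌋ − ⌊2159/355⌋ = 6 − 6 = 0
n=20: ⌊(21·113+12)/355⌋ − ⌊(20·113+12)/355⌋ = ⌊2385/355⌋ − ⌊2272/355⌋ = 6 − 6 = 0
n=21: ⌊(22·113+12)/355⌋ − ⌊(21·113+12)/355⌋ = ⌊2498/355⌋ − ⌊2385/355⌋ = 7 − 6 = 1
n=22: ⌊(23·113+12)/355⌋ − ⌊(22·113+12)/355⌋ = ⌊2611/355⌋ − ⌊2498/355⌋ = 7 − 7 = 0
n=23: ⌊(24·113+12)/355⌋ − ⌊(23·113+12)/355⌋ = ⌊2724/355⌋ − ⌊2611/355⌋ = 7 − 7 = 0
n=24: ⌊(25·113+12)/355⌋ − ⌊(24·113+12)/355⌋ = ⌊2837/355⌋ − ⌊2724/355⌋ = 7 − 7 = 0
n=25: ⌊(26·113+12)/355⌋ − ⌊(25·113+12)/355⌋ = ⌊2950/355⌋ − ⌊2837/355⌋ = 8 − 7 = 1
n=26: ⌊(27·113+12)/355⌋ − ⌊(26·113+12)/355⌋ = ⌊3063/355⌋ − ⌊2950/355⌋ = 8 − 8 = 0
n=27: ⌊(28·113+12)/355⌋ − ⌊(27·113+12)/355⌋ = ⌊3176/355⌋ − ⌊3063/355⌋ = 8 − 8 = 0
n=28: ⌊(29·113+12)/355⌋ − ⌊(28·113+12)/355⌋ = ⌊3289/355⌋ − ⌊3176/355⌋ = 9 − 8 = 1
n=29: ⌊(30·113+12)/355⌋ − ⌊(29·113+12)/355⌋ = ⌊3402/355⌋ − ⌊3289/355⌋ = 9 − 9 = 0
n=30: ⌊(31·113+12)/355⌋ − ⌊(30·113+12)/355⌋ = ⌊3515/355⌋ − ⌊3402/355⌋ = 9 − 9 = 0
n=31: ⌊(32·113+12)/355⌋ − ⌊(31·113+12)/355⌋ = ⌊3628/355⌋ − ⌊3515/355⌋ = 10 − 9 = 1
n=32: ⌊(33·113+12)/355⌋ − ⌊(32·113+12)/355⌋ = ⌊3741/355⌋ − ⌊3628/355⌋ = 10 − 10 = 0
n=33: ⌊(34·113+12)/355⌋ − ⌊(33·113+12)/355⌋ = ⌊3854/355⌋ − ⌊3741/355⌋ = 10 − 10 = 0
n=34: ⌊(35·113+12)/355⌋ − ⌊(34·113+12)/355⌋ = ⌊3967/355⌋ − ⌊3854/355⌋ = 11 − 10 = 1

00010010010010010010010001001001001


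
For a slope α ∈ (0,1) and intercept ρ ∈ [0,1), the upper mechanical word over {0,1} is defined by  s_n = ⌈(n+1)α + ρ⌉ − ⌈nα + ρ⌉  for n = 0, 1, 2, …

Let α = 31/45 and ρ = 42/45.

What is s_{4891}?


(n+1)α + ρ = (4892·31 + 42) / 45 = 151694/45
nα + ρ     = (4891·31 + 42) / 45 = 151663/45
⌈151694/45⌉ = 3371,  ⌈151663/45⌉ = 3371
s_{4891} = 3371 − 3371 = 0

0


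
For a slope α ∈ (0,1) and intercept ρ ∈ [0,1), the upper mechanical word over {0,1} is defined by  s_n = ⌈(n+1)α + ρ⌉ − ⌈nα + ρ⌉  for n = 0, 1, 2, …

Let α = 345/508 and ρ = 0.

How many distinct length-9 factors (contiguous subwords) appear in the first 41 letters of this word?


t_n = ⌈(n·345)/508⌉ for n = 0 … 41:
  n=0…9: ⌈0/508⌉=0 ⌈345/508⌉=1 ⌈690/508⌉=2 ⌈1035/508⌉=3 ⌈1380/508⌉=3 ⌈1725/508⌉=4 ⌈2070/508⌉=5 ⌈2415/508⌉=5 ⌈2760/508⌉=6 ⌈3105/508⌉=7
  n=10…19: ⌈3450/508⌉=7 ⌈3795/508⌉=8 ⌈4140/508⌉=9 ⌈4485/508⌉=9 ⌈4830/508⌉=10 ⌈5175/508⌉=11 ⌈5520/508⌉=11 ⌈5865/508⌉=12 ⌈6210/508⌉=13 ⌈6555/508⌉=13
  n=20…29: ⌈6900/508⌉=14 ⌈7245/508⌉=15 ⌈7590/508⌉=15 ⌈7935/508⌉=16 ⌈8280/508⌉=17 ⌈8625/508⌉=17 ⌈8970/508⌉=18 ⌈9315/508⌉=19 ⌈9660/508⌉=20 ⌈10005/508⌉=20
  n=30…39: ⌈10350/508⌉=21 ⌈10695/508⌉=22 ⌈11040/508⌉=22 ⌈11385/508⌉=23 ⌈11730/508⌉=24 ⌈12075/508⌉=24 ⌈12420/508⌉=25 ⌈12765/508⌉=26 ⌈13110/508⌉=26 ⌈13455/508⌉=27
  n=40…41: ⌈13800/508⌉=28 ⌈14145/508⌉=28
s_n = t_(n+1) − t_n for n = 0 … 40 gives
prefix = 11101101101101101101101101110110110110110
slide a length-9 window over [0..8] … [32..40] (33 windows); first occurrence of each distinct factor:
  [  0..  8] 111011011
  [  1..  9] 110110110
  [  2.. 10] 101101101
  [  3.. 11] 011011011
  [ 19.. 27] 110110111
  [ 20.. 28] 101101110
  [ 21.. 29] 011011101
  [ 22.. 30] 110111011
  [ 23.. 31] 101110110
  [ 24.. 32] 011101101
  (the other 23 windows repeat one of these)
distinct factors: {011011011, 011011101, 011101101, 101101101, 101101110, 101110110, 110110110, 110110111, 110111011, 111011011}
count = 10  (Sturmian bound for length 9 is 10)

10


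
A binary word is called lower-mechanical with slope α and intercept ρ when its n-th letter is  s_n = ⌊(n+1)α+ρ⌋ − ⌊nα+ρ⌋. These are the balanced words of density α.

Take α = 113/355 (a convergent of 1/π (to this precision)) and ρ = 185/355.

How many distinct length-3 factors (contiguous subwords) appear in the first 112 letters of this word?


t_n = ⌊(n·113+185)/355⌋ for n = 0 … 112:
  n=0…9: ⌊185/355⌋=0 ⌊298/355⌋=0 ⌊411/355⌋=1 ⌊524/355⌋=1 ⌊637/355⌋=1 ⌊750/355⌋=2 ⌊863/355⌋=2 ⌊976/355⌋=2 ⌊1089/355⌋=3 ⌊1202/355⌋=3
  n=10…19: ⌊1315/355⌋=3 ⌊1428/355⌋=4 ⌊1541/355⌋=4 ⌊1654/355⌋=4 ⌊1767/355⌋=4 ⌊1880/355⌋=5 ⌊1993/355⌋=5 ⌊2106/355⌋=5 ⌊2219/355⌋=6 ⌊2332/355⌋=6
  n=20…29: ⌊2445/355⌋=6 ⌊2558/355⌋=7 ⌊2671/355⌋=7 ⌊2784/355⌋=7 ⌊2897/355⌋=8 ⌊3010/355⌋=8 ⌊3123/355⌋=8 ⌊3236/355⌋=9 ⌊3349/355⌋=9 ⌊3462/355⌋=9
  n=30…39: ⌊3575/355⌋=10 ⌊3688/355⌋=10 ⌊3801/355⌋=10 ⌊3914/355⌋=11 ⌊4027/355⌋=11 ⌊4140/355⌋=11 ⌊4253/355⌋=11 ⌊4366/355⌋=12 ⌊4479/355⌋=12 ⌊4592/355⌋=12
  n=40…49: ⌊4705/355⌋=13 ⌊4818/355⌋=13 ⌊4931/355⌋=13 ⌊5044/355⌋=14 ⌊5157/355⌋=14 ⌊5270/355⌋=14 ⌊5383/355⌋=15 ⌊5496/355⌋=15 ⌊5609/355⌋=15 ⌊5722/355⌋=16
  n=50…59: ⌊5835/355⌋=16 ⌊5948/355⌋=16 ⌊6061/355⌋=17 ⌊6174/355⌋=17 ⌊6287/355⌋=17 ⌊6400/355⌋=18 ⌊6513/355⌋=18 ⌊6626/355⌋=18 ⌊6739/355⌋=18 ⌊6852/355⌋=19
  n=60…69: ⌊6965/355⌋=19 ⌊7078/355⌋=19 ⌊7191/355⌋=20 ⌊7304/355⌋=20 ⌊7417/355⌋=20 ⌊7530/355⌋=21 ⌊7643/355⌋=21 ⌊7756/355⌋=21 ⌊7869/355⌋=22 ⌊7982/355⌋=22
  n=70…79: ⌊8095/355⌋=22 ⌊8208/355⌋=23 ⌊8321/355⌋=23 ⌊8434/355⌋=23 ⌊8547/355⌋=24 ⌊8660/355⌋=24 ⌊8773/355⌋=24 ⌊8886/355⌋=25 ⌊8999/355⌋=25 ⌊9112/355⌋=25
  n=80…89: ⌊9225/355⌋=25 ⌊9338/355⌋=26 ⌊9451/355⌋=26 ⌊9564/355⌋=26 ⌊9677/355⌋=27 ⌊9790/355⌋=27 ⌊9903/355⌋=27 ⌊10016/355⌋=28 ⌊10129/355⌋=28 ⌊10242/355⌋=28
  n=90…99: ⌊10355/355⌋=29 ⌊10468/355⌋=29 ⌊10581/355⌋=29 ⌊10694/355⌋=30 ⌊10807/355⌋=30 ⌊10920/355⌋=30 ⌊11033/355⌋=31 ⌊11146/355⌋=31 ⌊11259/355⌋=31 ⌊11372/355⌋=32
  n=100…109: ⌊11485/355⌋=32 ⌊11598/355⌋=32 ⌊11711/355⌋=32 ⌊11824/355⌋=33 ⌊11937/355⌋=33 ⌊12050/355⌋=33 ⌊12163/355⌋=34 ⌊12276/355⌋=34 ⌊12389/355⌋=34 ⌊12502/355⌋=35
  n=110…112: ⌊12615/355⌋=35 ⌊12728/355⌋=35 ⌊12841/355⌋=36
s_n = t_(n+1) − t_n for n = 0 … 111 gives
prefix = 0100100100100010010010010010010010001001001001001001001000100100100100100100100010010010010010010010001001001001
slide a length-3 window over [0..2] … [109..111] (110 windows); first occurrence of each distinct factor:
  [  0..  2] 010
  [  1..  3] 100
  [  2..  4] 001
  [ 11.. 13] 000
  (the other 106 windows repeat one of these)
distinct factors: {000, 001, 010, 100}
count = 4  (Sturmian bound for length 3 is 4)

4


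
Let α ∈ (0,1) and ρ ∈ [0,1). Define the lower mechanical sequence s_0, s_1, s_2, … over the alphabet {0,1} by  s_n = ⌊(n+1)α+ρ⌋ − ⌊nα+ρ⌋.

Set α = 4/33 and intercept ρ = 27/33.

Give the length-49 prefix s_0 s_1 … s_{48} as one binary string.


0100000001000000010000000010000000100000001000000

n=0: ⌊(1·4+27)/33⌋ − ⌊(0·4+27)/33⌋ = ⌊31/33⌋ − ⌊27/33⌋ = 0 − 0 = 0
n=1: ⌊(2·4+27)/33⌋ − ⌊(1·4+27)/33⌋ = ⌊35/33⌋ − ⌊31/33⌋ = 1 − 0 = 1
n=2: ⌊(3·4+27)/33⌋ − ⌊(2·4+27)/33⌋ = ⌊39/33⌋ − ⌊35/33⌋ = 1 − 1 = 0
n=3: ⌊(4·4+27)/33⌋ − ⌊(3·4+27)/33⌋ = ⌊43/33⌋ − ⌊39/33⌋ = 1 − 1 = 0
n=4: ⌊(5·4+27)/33⌋ − ⌊(4·4+27)/33⌋ = ⌊47/33⌋ − ⌊43/33⌋ = 1 − 1 = 0
n=5: ⌊(6·4+27)/33⌋ − ⌊(5·4+27)/33⌋ = ⌊51/33⌋ − ⌊47/33⌋ = 1 − 1 = 0
n=6: ⌊(7·4+27)/33⌋ − ⌊(6·4+27)/33⌋ = ⌊55/33⌋ − ⌊51/33⌋ = 1 − 1 = 0
n=7: ⌊(8·4+27)/33⌋ − ⌊(7·4+27)/33⌋ = ⌊59/33⌋ − ⌊55/33⌋ = 1 − 1 = 0
n=8: ⌊(9·4+27)/33⌋ − ⌊(8·4+27)/33⌋ = ⌊63/33⌋ − ⌊59/33⌋ = 1 − 1 = 0
n=9: ⌊(10·4+27)/33⌋ − ⌊(9·4+27)/33⌋ = ⌊67/33⌋ − ⌊63/33⌋ = 2 − 1 = 1
n=10: ⌊(11·4+27)/33⌋ − ⌊(10·4+27)/33⌋ = ⌊71/33⌋ − ⌊67/33⌋ = 2 − 2 = 0
n=11: ⌊(12·4+27)/33⌋ − ⌊(11·4+27)/33⌋ = ⌊75/33⌋ − ⌊71/33⌋ = 2 − 2 = 0
n=12: ⌊(13·4+27)/33⌋ − ⌊(12·4+27)/33⌋ = ⌊79/33⌋ − ⌊75/33⌋ = 2 − 2 = 0
n=13: ⌊(14·4+27)/33⌋ − ⌊(13·4+27)/33⌋ = ⌊83/33⌋ − ⌊79/33⌋ = 2 − 2 = 0
n=14: ⌊(15·4+27)/33⌋ − ⌊(14·4+27)/33⌋ = ⌊87/33⌋ − ⌊83/33⌋ = 2 − 2 = 0
n=15: ⌊(16·4+27)/33⌋ − ⌊(15·4+27)/33⌋ = ⌊91/33⌋ − ⌊87/33⌋ = 2 − 2 = 0
n=16: ⌊(17·4+27)/33⌋ − ⌊(16·4+27)/33⌋ = ⌊95/33⌋ − ⌊91/33⌋ = 2 − 2 = 0
n=17: ⌊(18·4+27)/33⌋ − ⌊(17·4+27)/33⌋ = ⌊99/33⌋ − ⌊95/33⌋ = 3 − 2 = 1
n=18: ⌊(19·4+27)/33⌋ − ⌊(18·4+27)/33⌋ = ⌊103/33⌋ − ⌊99/33⌋ = 3 − 3 = 0
n=19: ⌊(20·4+27)/33⌋ − ⌊(19·4+27)/33⌋ = ⌊107/33⌋ − ⌊103/33⌋ = 3 − 3 = 0
n=20: ⌊(21·4+27)/33⌋ − ⌊(20·4+27)/33⌋ = ⌊111/33⌋ − ⌊107/33⌋ = 3 − 3 = 0
n=21: ⌊(22·4+27)/33⌋ − ⌊(21·4+27)/33⌋ = ⌊115/33⌋ − ⌊111/33⌋ = 3 − 3 = 0
n=22: ⌊(23·4+27)/33⌋ − ⌊(22·4+27)/33⌋ = ⌊119/33⌋ − ⌊115/33⌋ = 3 − 3 = 0
n=23: ⌊(24·4+27)/33⌋ − ⌊(23·4+27)/33⌋ = ⌊123/33⌋ − ⌊119/33⌋ = 3 − 3 = 0
n=24: ⌊(25·4+27)/33⌋ − ⌊(24·4+27)/33⌋ = ⌊127/33⌋ − ⌊123/33⌋ = 3 − 3 = 0
n=25: ⌊(26·4+27)/33⌋ − ⌊(25·4+27)/33⌋ = ⌊131/33⌋ − ⌊127/33⌋ = 3 − 3 = 0
n=26: ⌊(27·4+27)/33⌋ − ⌊(26·4+27)/33⌋ = ⌊135/33⌋ − ⌊131/33⌋ = 4 − 3 = 1
n=27: ⌊(28·4+27)/33⌋ − ⌊(27·4+27)/33⌋ = ⌊139/33⌋ − ⌊135/33⌋ = 4 − 4 = 0
n=28: ⌊(29·4+27)/33⌋ − ⌊(28·4+27)/33⌋ = ⌊143/33⌋ − ⌊139/33⌋ = 4 − 4 = 0
n=29: ⌊(30·4+27)/33⌋ − ⌊(29·4+27)/33⌋ = ⌊147/33⌋ − ⌊143/33⌋ = 4 − 4 = 0
n=30: ⌊(31·4+27)/33⌋ − ⌊(30·4+27)/33⌋ = ⌊151/33⌋ − ⌊147/33⌋ = 4 − 4 = 0
n=31: ⌊(32·4+27)/33⌋ − ⌊(31·4+27)/33⌋ = ⌊155/33⌋ − ⌊151/33⌋ = 4 − 4 = 0
n=32: ⌊(33·4+27)/33⌋ − ⌊(32·4+27)/33⌋ = ⌊159/33⌋ − ⌊155/33⌋ = 4 − 4 = 0
n=33: ⌊(34·4+27)/33⌋ − ⌊(33·4+27)/33⌋ = ⌊163/33⌋ − ⌊159/33⌋ = 4 − 4 = 0
n=34: ⌊(35·4+27)/33⌋ − ⌊(34·4+27)/33⌋ = ⌊167/33⌋ − ⌊163/33⌋ = 5 − 4 = 1
n=35: ⌊(36·4+27)/33⌋ − ⌊(35·4+27)/33⌋ = ⌊171/33⌋ − ⌊167/33⌋ = 5 − 5 = 0
n=36: ⌊(37·4+27)/33⌋ − ⌊(36·4+27)/33⌋ = ⌊175/33⌋ − ⌊171/33⌋ = 5 − 5 = 0
n=37: ⌊(38·4+27)/33⌋ − ⌊(37·4+27)/33⌋ = ⌊179/33⌋ − ⌊175/33⌋ = 5 − 5 = 0
n=38: ⌊(39·4+27)/33⌋ − ⌊(38·4+27)/33⌋ = ⌊183/33⌋ − ⌊179/33⌋ = 5 − 5 = 0
n=39: ⌊(40·4+27)/33⌋ − ⌊(39·4+27)/33⌋ = ⌊187/33⌋ − ⌊183/33⌋ = 5 − 5 = 0
n=40: ⌊(41·4+27)/33⌋ − ⌊(40·4+27)/33⌋ = ⌊191/33⌋ − ⌊187/33⌋ = 5 − 5 = 0
n=41: ⌊(42·4+27)/33⌋ − ⌊(41·4+27)/33⌋ = ⌊195/33⌋ − ⌊191/33⌋ = 5 − 5 = 0
n=42: ⌊(43·4+27)/33⌋ − ⌊(42·4+27)/33⌋ = ⌊199/33⌋ − ⌊195/33⌋ = 6 − 5 = 1
n=43: ⌊(44·4+27)/33⌋ − ⌊(43·4+27)/33⌋ = ⌊203/33⌋ − ⌊199/33⌋ = 6 − 6 = 0
n=44: ⌊(45·4+27)/33⌋ − ⌊(44·4+27)/33⌋ = ⌊207/33⌋ − ⌊203/33⌋ = 6 − 6 = 0
n=45: ⌊(46·4+27)/33⌋ − ⌊(45·4+27)/33⌋ = ⌊211/33⌋ − ⌊207/33⌋ = 6 − 6 = 0
n=46: ⌊(47·4+27)/33⌋ − ⌊(46·4+27)/33⌋ = ⌊215/33⌋ − ⌊211/33⌋ = 6 − 6 = 0
n=47: ⌊(48·4+27)/33⌋ − ⌊(47·4+27)/33⌋ = ⌊219/33⌋ − ⌊215/33⌋ = 6 − 6 = 0
n=48: ⌊(49·4+27)/33⌋ − ⌊(48·4+27)/33⌋ = ⌊223/33⌋ − ⌊219/33⌋ = 6 − 6 = 0


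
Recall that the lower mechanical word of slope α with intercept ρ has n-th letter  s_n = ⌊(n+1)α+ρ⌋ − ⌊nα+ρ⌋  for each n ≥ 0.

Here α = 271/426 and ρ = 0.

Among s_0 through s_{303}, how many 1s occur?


#1s = Σ_{n=0}^{303} s_n = Σ_{n=0}^{303} (⌊(n+1)α+ρ⌋ − ⌊nα+ρ⌋)
the sum telescopes: every ⌊nα+ρ⌋ with 0 < n < 304 appears once with + and once with −, leaving ⌊304α+ρ⌋ − ⌊0·α+ρ⌋
304α + ρ = (304·271) / 426 = 82384/426
ρ = 0/426
⌊82384/426⌋ = 193,  ⌊0/426⌋ = 0
#1s = 193 − 0 = 193

193


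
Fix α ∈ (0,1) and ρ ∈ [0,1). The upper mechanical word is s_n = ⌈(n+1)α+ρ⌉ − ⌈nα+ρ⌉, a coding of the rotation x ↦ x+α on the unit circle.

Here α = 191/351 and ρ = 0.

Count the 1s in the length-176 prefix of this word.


96

#1s = Σ_{n=0}^{175} s_n = Σ_{n=0}^{175} (⌈(n+1)α+ρ⌉ − ⌈nα+ρ⌉)
the sum telescopes: every ⌈nα+ρ⌉ with 0 < n < 176 appears once with + and once with −, leaving ⌈176α+ρ⌉ − ⌈0·α+ρ⌉
176α + ρ = (176·191) / 351 = 33616/351
ρ = 0/351
⌈33616/351⌉ = 96,  ⌈0/351⌉ = 0
#1s = 96 − 0 = 96


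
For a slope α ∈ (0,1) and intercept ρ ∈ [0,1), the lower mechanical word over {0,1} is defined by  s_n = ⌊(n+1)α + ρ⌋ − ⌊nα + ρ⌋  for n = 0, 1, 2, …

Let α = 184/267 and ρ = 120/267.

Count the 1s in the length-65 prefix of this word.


#1s = Σ_{n=0}^{64} s_n = Σ_{n=0}^{64} (⌊(n+1)α+ρ⌋ − ⌊nα+ρ⌋)
the sum telescopes: every ⌊nα+ρ⌋ with 0 < n < 65 appears once with + and once with −, leaving ⌊65α+ρ⌋ − ⌊0·α+ρ⌋
65α + ρ = (65·184 + 120) / 267 = 12080/267
ρ = 120/267
⌊12080/267⌋ = 45,  ⌊120/267⌋ = 0
#1s = 45 − 0 = 45

45


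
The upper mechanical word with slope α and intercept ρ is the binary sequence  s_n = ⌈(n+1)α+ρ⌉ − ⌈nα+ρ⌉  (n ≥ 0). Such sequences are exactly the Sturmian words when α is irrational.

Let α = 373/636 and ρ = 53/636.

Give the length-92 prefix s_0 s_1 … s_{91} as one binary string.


n=0: ⌈(1·373+53)/636⌉ − ⌈(0·373+53)/636⌉ = ⌈426/636⌉ − ⌈53/636⌉ = 1 − 1 = 0
n=1: ⌈(2·373+53)/636⌉ − ⌈(1·373+53)/636⌉ = ⌈799/636⌉ − ⌈426/636⌉ = 2 − 1 = 1
n=2: ⌈(3·373+53)/636⌉ − ⌈(2·373+53)/636⌉ = ⌈1172/636⌉ − ⌈799/636⌉ = 2 − 2 = 0
n=3: ⌈(4·373+53)/636⌉ − ⌈(3·373+53)/636⌉ = ⌈1545/636⌉ − ⌈1172/636⌉ = 3 − 2 = 1
n=4: ⌈(5·373+53)/636⌉ − ⌈(4·373+53)/636⌉ = ⌈1918/636⌉ − ⌈1545/636⌉ = 4 − 3 = 1
n=5: ⌈(6·373+53)/636⌉ − ⌈(5·373+53)/636⌉ = ⌈2291/636⌉ − ⌈1918/636⌉ = 4 − 4 = 0
n=6: ⌈(7·373+53)/636⌉ − ⌈(6·373+53)/636⌉ = ⌈2664/636⌉ − ⌈2291/636⌉ = 5 − 4 = 1
n=7: ⌈(8·373+53)/636⌉ − ⌈(7·373+53)/636⌉ = ⌈3037/636⌉ − ⌈2664/636⌉ = 5 − 5 = 0
n=8: ⌈(9·373+53)/636⌉ − ⌈(8·373+53)/636⌉ = ⌈3410/636⌉ − ⌈3037/636⌉ = 6 − 5 = 1
n=9: ⌈(10·373+53)/636⌉ − ⌈(9·373+53)/636⌉ = ⌈3783/636⌉ − ⌈3410/636⌉ = 6 − 6 = 0
n=10: ⌈(11·373+53)/636⌉ − ⌈(10·373+53)/636⌉ = ⌈4156/636⌉ − ⌈3783/636⌉ = 7 − 6 = 1
n=11: ⌈(12·373+53)/636⌉ − ⌈(11·373+53)/636⌉ = ⌈4529/636⌉ − ⌈4156/636⌉ = 8 − 7 = 1
n=12: ⌈(13·373+53)/636⌉ − ⌈(12·373+53)/636⌉ = ⌈4902/636⌉ − ⌈4529/636⌉ = 8 − 8 = 0
n=13: ⌈(14·373+53)/636⌉ − ⌈(13·373+53)/636⌉ = ⌈5275/636⌉ − ⌈4902/636⌉ = 9 − 8 = 1
n=14: ⌈(15·373+53)/636⌉ − ⌈(14·373+53)/636⌉ = ⌈5648/636⌉ − ⌈5275/636⌉ = 9 − 9 = 0
n=15: ⌈(16·373+53)/636⌉ − ⌈(15·373+53)/636⌉ = ⌈6021/636⌉ − ⌈5648/636⌉ = 10 − 9 = 1
n=16: ⌈(17·373+53)/636⌉ − ⌈(16·373+53)/636⌉ = ⌈6394/636⌉ − ⌈6021/636⌉ = 11 − 10 = 1
n=17: ⌈(18·373+53)/636⌉ − ⌈(17·373+53)/636⌉ = ⌈6767/636⌉ − ⌈6394/636⌉ = 11 − 11 = 0
n=18: ⌈(19·373+53)/636⌉ − ⌈(18·373+53)/636⌉ = ⌈7140/636⌉ − ⌈6767/636⌉ = 12 − 11 = 1
n=19: ⌈(20·373+53)/636⌉ − ⌈(19·373+53)/636⌉ = ⌈7513/636⌉ − ⌈7140/636⌉ = 12 − 12 = 0
n=20: ⌈(21·373+53)/636⌉ − ⌈(20·373+53)/636⌉ = ⌈7886/636⌉ − ⌈7513/636⌉ = 13 − 12 = 1
n=21: ⌈(22·373+53)/636⌉ − ⌈(21·373+53)/636⌉ = ⌈8259/636⌉ − ⌈7886/636⌉ = 13 − 13 = 0
n=22: ⌈(23·373+53)/636⌉ − ⌈(22·373+53)/636⌉ = ⌈8632/636⌉ − ⌈8259/636⌉ = 14 − 13 = 1
n=23: ⌈(24·373+53)/636⌉ − ⌈(23·373+53)/636⌉ = ⌈9005/636⌉ − ⌈8632/636⌉ = 15 − 14 = 1
n=24: ⌈(25·373+53)/636⌉ − ⌈(24·373+53)/636⌉ = ⌈9378/636⌉ − ⌈9005/636⌉ = 15 − 15 = 0
n=25: ⌈(26·373+53)/636⌉ − ⌈(25·373+53)/636⌉ = ⌈9751/636⌉ − ⌈9378/636⌉ = 16 − 15 = 1
n=26: ⌈(27·373+53)/636⌉ − ⌈(26·373+53)/636⌉ = ⌈10124/636⌉ − ⌈9751/636⌉ = 16 − 16 = 0
n=27: ⌈(28·373+53)/636⌉ − ⌈(27·373+53)/636⌉ = ⌈10497/636⌉ − ⌈10124/636⌉ = 17 − 16 = 1
n=28: ⌈(29·373+53)/636⌉ − ⌈(28·373+53)/636⌉ = ⌈10870/636⌉ − ⌈10497/636⌉ = 18 − 17 = 1
n=29: ⌈(30·373+53)/636⌉ − ⌈(29·373+53)/636⌉ = ⌈11243/636⌉ − ⌈10870/636⌉ = 18 − 18 = 0
n=30: ⌈(31·373+53)/636⌉ − ⌈(30·373+53)/636⌉ = ⌈11616/636⌉ − ⌈11243/636⌉ = 19 − 18 = 1
n=31: ⌈(32·373+53)/636⌉ − ⌈(31·373+53)/636⌉ = ⌈11989/636⌉ − ⌈11616/636⌉ = 19 − 19 = 0
n=32: ⌈(33·373+53)/636⌉ − ⌈(32·373+53)/636⌉ = ⌈12362/636⌉ − ⌈11989/636⌉ = 20 − 19 = 1
n=33: ⌈(34·373+53)/636⌉ − ⌈(33·373+53)/636⌉ = ⌈12735/636⌉ − ⌈12362/636⌉ = 21 − 20 = 1
n=34: ⌈(35·373+53)/636⌉ − ⌈(34·373+53)/636⌉ = ⌈13108/636⌉ − ⌈12735/636⌉ = 21 − 21 = 0
n=35: ⌈(36·373+53)/636⌉ − ⌈(35·373+53)/636⌉ = ⌈13481/636⌉ − ⌈13108/636⌉ = 22 − 21 = 1
n=36: ⌈(37·373+53)/636⌉ − ⌈(36·373+53)/636⌉ = ⌈13854/636⌉ − ⌈13481/636⌉ = 22 − 22 = 0
n=37: ⌈(38·373+53)/636⌉ − ⌈(37·373+53)/636⌉ = ⌈14227/636⌉ − ⌈13854/636⌉ = 23 − 22 = 1
n=38: ⌈(39·373+53)/636⌉ − ⌈(38·373+53)/636⌉ = ⌈14600/636⌉ − ⌈14227/636⌉ = 23 − 23 = 0
n=39: ⌈(40·373+53)/636⌉ − ⌈(39·373+53)/636⌉ = ⌈14973/636⌉ − ⌈14600/636⌉ = 24 − 23 = 1
n=40: ⌈(41·373+53)/636⌉ − ⌈(40·373+53)/636⌉ = ⌈15346/636⌉ − ⌈14973/636⌉ = 25 − 24 = 1
n=41: ⌈(42·373+53)/636⌉ − ⌈(41·373+53)/636⌉ = ⌈15719/636⌉ − ⌈15346/636⌉ = 25 − 25 = 0
n=42: ⌈(43·373+53)/636⌉ − ⌈(42·373+53)/636⌉ = ⌈16092/636⌉ − ⌈15719/636⌉ = 26 − 25 = 1
n=43: ⌈(44·373+53)/636⌉ − ⌈(43·373+53)/636⌉ = ⌈16465/636⌉ − ⌈16092/636⌉ = 26 − 26 = 0
n=44: ⌈(45·373+53)/636⌉ − ⌈(44·373+53)/636⌉ = ⌈16838/636⌉ − ⌈16465/636⌉ = 27 − 26 = 1
n=45: ⌈(46·373+53)/636⌉ − ⌈(45·373+53)/636⌉ = ⌈17211/636⌉ − ⌈16838/636⌉ = 28 − 27 = 1
n=46: ⌈(47·373+53)/636⌉ − ⌈(46·373+53)/636⌉ = ⌈17584/636⌉ − ⌈17211/636⌉ = 28 − 28 = 0
n=47: ⌈(48·373+53)/636⌉ − ⌈(47·373+53)/636⌉ = ⌈17957/636⌉ − ⌈17584/636⌉ = 29 − 28 = 1
n=48: ⌈(49·373+53)/636⌉ − ⌈(48·373+53)/636⌉ = ⌈18330/636⌉ − ⌈17957/636⌉ = 29 − 29 = 0
n=49: ⌈(50·373+53)/636⌉ − ⌈(49·373+53)/636⌉ = ⌈18703/636⌉ − ⌈18330/636⌉ = 30 − 29 = 1
n=50: ⌈(51·373+53)/636⌉ − ⌈(50·373+53)/636⌉ = ⌈19076/636⌉ − ⌈18703/636⌉ = 30 − 30 = 0
n=51: ⌈(52·373+53)/636⌉ − ⌈(51·373+53)/636⌉ = ⌈19449/636⌉ − ⌈19076/636⌉ = 31 − 30 = 1
n=52: ⌈(53·373+53)/636⌉ − ⌈(52·373+53)/636⌉ = ⌈19822/636⌉ − ⌈19449/636⌉ = 32 − 31 = 1
n=53: ⌈(54·373+53)/636⌉ − ⌈(53·373+53)/636⌉ = ⌈20195/636⌉ − ⌈19822/636⌉ = 32 − 32 = 0
n=54: ⌈(55·373+53)/636⌉ − ⌈(54·373+53)/636⌉ = ⌈20568/636⌉ − ⌈20195/636⌉ = 33 − 32 = 1
n=55: ⌈(56·373+53)/636⌉ − ⌈(55·373+53)/636⌉ = ⌈20941/636⌉ − ⌈20568/636⌉ = 33 − 33 = 0
n=56: ⌈(57·373+53)/636⌉ − ⌈(56·373+53)/636⌉ = ⌈21314/636⌉ − ⌈20941/636⌉ = 34 − 33 = 1
n=57: ⌈(58·373+53)/636⌉ − ⌈(57·373+53)/636⌉ = ⌈21687/636⌉ − ⌈21314/636⌉ = 35 − 34 = 1
n=58: ⌈(59·373+53)/636⌉ − ⌈(58·373+53)/636⌉ = ⌈22060/636⌉ − ⌈21687/636⌉ = 35 − 35 = 0
n=59: ⌈(60·373+53)/636⌉ − ⌈(59·373+53)/636⌉ = ⌈22433/636⌉ − ⌈22060/636⌉ = 36 − 35 = 1
n=60: ⌈(61·373+53)/636⌉ − ⌈(60·373+53)/636⌉ = ⌈22806/636⌉ − ⌈22433/636⌉ = 36 − 36 = 0
n=61: ⌈(62·373+53)/636⌉ − ⌈(61·373+53)/636⌉ = ⌈23179/636⌉ − ⌈22806/636⌉ = 37 − 36 = 1
n=62: ⌈(63·373+53)/636⌉ − ⌈(62·373+53)/636⌉ = ⌈23552/636⌉ − ⌈23179/636⌉ = 38 − 37 = 1
n=63: ⌈(64·373+53)/636⌉ − ⌈(63·373+53)/636⌉ = ⌈23925/636⌉ − ⌈23552/636⌉ = 38 − 38 = 0
n=64: ⌈(65·373+53)/636⌉ − ⌈(64·373+53)/636⌉ = ⌈24298/636⌉ − ⌈23925/636⌉ = 39 − 38 = 1
n=65: ⌈(66·373+53)/636⌉ − ⌈(65·373+53)/636⌉ = ⌈24671/636⌉ − ⌈24298/636⌉ = 39 − 39 = 0
n=66: ⌈(67·373+53)/636⌉ − ⌈(66·373+53)/636⌉ = ⌈25044/636⌉ − ⌈24671/636⌉ = 40 − 39 = 1
n=67: ⌈(68·373+53)/636⌉ − ⌈(67·373+53)/636⌉ = ⌈25417/636⌉ − ⌈25044/636⌉ = 40 − 40 = 0
n=68: ⌈(69·373+53)/636⌉ − ⌈(68·373+53)/636⌉ = ⌈25790/636⌉ − ⌈25417/636⌉ = 41 − 40 = 1
n=69: ⌈(70·373+53)/636⌉ − ⌈(69·373+53)/636⌉ = ⌈26163/636⌉ − ⌈25790/636⌉ = 42 − 41 = 1
n=70: ⌈(71·373+53)/636⌉ − ⌈(70·373+53)/636⌉ = ⌈26536/636⌉ − ⌈26163/636⌉ = 42 − 42 = 0
n=71: ⌈(72·373+53)/636⌉ − ⌈(71·373+53)/636⌉ = ⌈26909/636⌉ − ⌈26536/636⌉ = 43 − 42 = 1
n=72: ⌈(73·373+53)/636⌉ − ⌈(72·373+53)/636⌉ = ⌈27282/636⌉ − ⌈26909/636⌉ = 43 − 43 = 0
n=73: ⌈(74·373+53)/636⌉ − ⌈(73·373+53)/636⌉ = ⌈27655/636⌉ − ⌈27282/636⌉ = 44 − 43 = 1
n=74: ⌈(75·373+53)/636⌉ − ⌈(74·373+53)/636⌉ = ⌈28028/636⌉ − ⌈27655/636⌉ = 45 − 44 = 1
n=75: ⌈(76·373+53)/636⌉ − ⌈(75·373+53)/636⌉ = ⌈28401/636⌉ − ⌈28028/636⌉ = 45 − 45 = 0
n=76: ⌈(77·373+53)/636⌉ − ⌈(76·373+53)/636⌉ = ⌈28774/636⌉ − ⌈28401/636⌉ = 46 − 45 = 1
n=77: ⌈(78·373+53)/636⌉ − ⌈(77·373+53)/636⌉ = ⌈29147/636⌉ − ⌈28774/636⌉ = 46 − 46 = 0
n=78: ⌈(79·373+53)/636⌉ − ⌈(78·373+53)/636⌉ = ⌈29520/636⌉ − ⌈29147/636⌉ = 47 − 46 = 1
n=79: ⌈(80·373+53)/636⌉ − ⌈(79·373+53)/636⌉ = ⌈29893/636⌉ − ⌈29520/636⌉ = 48 − 47 = 1
n=80: ⌈(81·373+53)/636⌉ − ⌈(80·373+53)/636⌉ = ⌈30266/636⌉ − ⌈29893/636⌉ = 48 − 48 = 0
n=81: ⌈(82·373+53)/636⌉ − ⌈(81·373+53)/636⌉ = ⌈30639/636⌉ − ⌈30266/636⌉ = 49 − 48 = 1
n=82: ⌈(83·373+53)/636⌉ − ⌈(82·373+53)/636⌉ = ⌈31012/636⌉ − ⌈30639/636⌉ = 49 − 49 = 0
n=83: ⌈(84·373+53)/636⌉ − ⌈(83·373+53)/636⌉ = ⌈31385/636⌉ − ⌈31012/636⌉ = 50 − 49 = 1
n=84: ⌈(85·373+53)/636⌉ − ⌈(84·373+53)/636⌉ = ⌈31758/636⌉ − ⌈31385/636⌉ = 50 − 50 = 0
n=85: ⌈(86·373+53)/636⌉ − ⌈(85·373+53)/636⌉ = ⌈32131/636⌉ − ⌈31758/636⌉ = 51 − 50 = 1
n=86: ⌈(87·373+53)/636⌉ − ⌈(86·373+53)/636⌉ = ⌈32504/636⌉ − ⌈32131/636⌉ = 52 − 51 = 1
n=87: ⌈(88·373+53)/636⌉ − ⌈(87·373+53)/636⌉ = ⌈32877/636⌉ − ⌈32504/636⌉ = 52 − 52 = 0
n=88: ⌈(89·373+53)/636⌉ − ⌈(88·373+53)/636⌉ = ⌈33250/636⌉ − ⌈32877/636⌉ = 53 − 52 = 1
n=89: ⌈(90·373+53)/636⌉ − ⌈(89·373+53)/636⌉ = ⌈33623/636⌉ − ⌈33250/636⌉ = 53 − 53 = 0
n=90: ⌈(91·373+53)/636⌉ − ⌈(90·373+53)/636⌉ = ⌈33996/636⌉ − ⌈33623/636⌉ = 54 − 53 = 1
n=91: ⌈(92·373+53)/636⌉ − ⌈(91·373+53)/636⌉ = ⌈34369/636⌉ − ⌈33996/636⌉ = 55 − 54 = 1

01011010101101011010101101011010110101011010110101011010110101101010110101101011010101101011


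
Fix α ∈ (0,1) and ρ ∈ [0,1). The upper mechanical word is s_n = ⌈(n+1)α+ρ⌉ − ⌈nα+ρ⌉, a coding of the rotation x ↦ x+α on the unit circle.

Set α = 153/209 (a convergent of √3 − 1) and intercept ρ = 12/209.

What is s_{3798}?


1

(n+1)α + ρ = (3799·153 + 12) / 209 = 581259/209
nα + ρ     = (3798·153 + 12) / 209 = 581106/209
⌈581259/209⌉ = 2782,  ⌈581106/209⌉ = 2781
s_{3798} = 2782 − 2781 = 1


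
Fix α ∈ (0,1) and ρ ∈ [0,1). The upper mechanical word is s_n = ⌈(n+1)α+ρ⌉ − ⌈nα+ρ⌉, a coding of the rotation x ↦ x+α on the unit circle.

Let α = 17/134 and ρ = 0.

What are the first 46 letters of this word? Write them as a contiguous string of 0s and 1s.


1000000100000001000000010000000100000001000000

n=0: ⌈(1·17)/134⌉ − ⌈(0·17)/134⌉ = ⌈17/134⌉ − ⌈0/134⌉ = 1 − 0 = 1
n=1: ⌈(2·17)/134⌉ − ⌈(1·17)/134⌉ = ⌈34/134⌉ − ⌈17/134⌉ = 1 − 1 = 0
n=2: ⌈(3·17)/134⌉ − ⌈(2·17)/134⌉ = ⌈51/134⌉ − ⌈34/134⌉ = 1 − 1 = 0
n=3: ⌈(4·17)/134⌉ − ⌈(3·17)/134⌉ = ⌈68/134⌉ − ⌈51/134⌉ = 1 − 1 = 0
n=4: ⌈(5·17)/134⌉ − ⌈(4·17)/134⌉ = ⌈85/134⌉ − ⌈68/134⌉ = 1 − 1 = 0
n=5: ⌈(6·17)/134⌉ − ⌈(5·17)/134⌉ = ⌈102/134⌉ − ⌈85/134⌉ = 1 − 1 = 0
n=6: ⌈(7·17)/134⌉ − ⌈(6·17)/134⌉ = ⌈119/134⌉ − ⌈102/134⌉ = 1 − 1 = 0
n=7: ⌈(8·17)/134⌉ − ⌈(7·17)/134⌉ = ⌈136/134⌉ − ⌈119/134⌉ = 2 − 1 = 1
n=8: ⌈(9·17)/134⌉ − ⌈(8·17)/134⌉ = ⌈153/134⌉ − ⌈136/134⌉ = 2 − 2 = 0
n=9: ⌈(10·17)/134⌉ − ⌈(9·17)/134⌉ = ⌈170/134⌉ − ⌈153/134⌉ = 2 − 2 = 0
n=10: ⌈(11·17)/134⌉ − ⌈(10·17)/134⌉ = ⌈187/134⌉ − ⌈170/134⌉ = 2 − 2 = 0
n=11: ⌈(12·17)/134⌉ − ⌈(11·17)/134⌉ = ⌈204/134⌉ − ⌈187/134⌉ = 2 − 2 = 0
n=12: ⌈(13·17)/134⌉ − ⌈(12·17)/134⌉ = ⌈221/134⌉ − ⌈204/134⌉ = 2 − 2 = 0
n=13: ⌈(14·17)/134⌉ − ⌈(13·17)/134⌉ = ⌈238/134⌉ − ⌈221/134⌉ = 2 − 2 = 0
n=14: ⌈(15·17)/134⌉ − ⌈(14·17)/134⌉ = ⌈255/134⌉ − ⌈238/134⌉ = 2 − 2 = 0
n=15: ⌈(16·17)/134⌉ − ⌈(15·17)/134⌉ = ⌈272/134⌉ − ⌈255/134⌉ = 3 − 2 = 1
n=16: ⌈(17·17)/134⌉ − ⌈(16·17)/134⌉ = ⌈289/134⌉ − ⌈272/134⌉ = 3 − 3 = 0
n=17: ⌈(18·17)/134⌉ − ⌈(17·17)/134⌉ = ⌈306/134⌉ − ⌈289/134⌉ = 3 − 3 = 0
n=18: ⌈(19·17)/134⌉ − ⌈(18·17)/134⌉ = ⌈323/134⌉ − ⌈306/134⌉ = 3 − 3 = 0
n=19: ⌈(20·17)/134⌉ − ⌈(19·17)/134⌉ = ⌈340/134⌉ − ⌈323/134⌉ = 3 − 3 = 0
n=20: ⌈(21·17)/134⌉ − ⌈(20·17)/134⌉ = ⌈357/134⌉ − ⌈340/134⌉ = 3 − 3 = 0
n=21: ⌈(22·17)/134⌉ − ⌈(21·17)/134⌉ = ⌈374/134⌉ − ⌈357/134⌉ = 3 − 3 = 0
n=22: ⌈(23·17)/134⌉ − ⌈(22·17)/134⌉ = ⌈391/134⌉ − ⌈374/134⌉ = 3 − 3 = 0
n=23: ⌈(24·17)/134⌉ − ⌈(23·17)/134⌉ = ⌈408/134⌉ − ⌈391/134⌉ = 4 − 3 = 1
n=24: ⌈(25·17)/134⌉ − ⌈(24·17)/134⌉ = ⌈425/134⌉ − ⌈408/134⌉ = 4 − 4 = 0
n=25: ⌈(26·17)/134⌉ − ⌈(25·17)/134⌉ = ⌈442/134⌉ − ⌈425/134⌉ = 4 − 4 = 0
n=26: ⌈(27·17)/134⌉ − ⌈(26·17)/134⌉ = ⌈459/134⌉ − ⌈442/134⌉ = 4 − 4 = 0
n=27: ⌈(28·17)/134⌉ − ⌈(27·17)/134⌉ = ⌈476/134⌉ − ⌈459/134⌉ = 4 − 4 = 0
n=28: ⌈(29·17)/134⌉ − ⌈(28·17)/134⌉ = ⌈493/134⌉ − ⌈476/134⌉ = 4 − 4 = 0
n=29: ⌈(30·17)/134⌉ − ⌈(29·17)/134⌉ = ⌈510/134⌉ − ⌈493/134⌉ = 4 − 4 = 0
n=30: ⌈(31·17)/134⌉ − ⌈(30·17)/134⌉ = ⌈527/134⌉ − ⌈510/134⌉ = 4 − 4 = 0
n=31: ⌈(32·17)/134⌉ − ⌈(31·17)/134⌉ = ⌈544/134⌉ − ⌈527/134⌉ = 5 − 4 = 1
n=32: ⌈(33·17)/134⌉ − ⌈(32·17)/134⌉ = ⌈561/134⌉ − ⌈544/134⌉ = 5 − 5 = 0
n=33: ⌈(34·17)/134⌉ − ⌈(33·17)/134⌉ = ⌈578/134⌉ − ⌈561/134⌉ = 5 − 5 = 0
n=34: ⌈(35·17)/134⌉ − ⌈(34·17)/134⌉ = ⌈595/134⌉ − ⌈578/134⌉ = 5 − 5 = 0
n=35: ⌈(36·17)/134⌉ − ⌈(35·17)/134⌉ = ⌈612/134⌉ − ⌈595/134⌉ = 5 − 5 = 0
n=36: ⌈(37·17)/134⌉ − ⌈(36·17)/134⌉ = ⌈629/134⌉ − ⌈612/134⌉ = 5 − 5 = 0
n=37: ⌈(38·17)/134⌉ − ⌈(37·17)/134⌉ = ⌈646/134⌉ − ⌈629/134⌉ = 5 − 5 = 0
n=38: ⌈(39·17)/134⌉ − ⌈(38·17)/134⌉ = ⌈663/134⌉ − ⌈646/134⌉ = 5 − 5 = 0
n=39: ⌈(40·17)/134⌉ − ⌈(39·17)/134⌉ = ⌈680/134⌉ − ⌈663/134⌉ = 6 − 5 = 1
n=40: ⌈(41·17)/134⌉ − ⌈(40·17)/134⌉ = ⌈697/134⌉ − ⌈680/134⌉ = 6 − 6 = 0
n=41: ⌈(42·17)/134⌉ − ⌈(41·17)/134⌉ = ⌈714/134⌉ − ⌈697/134⌉ = 6 − 6 = 0
n=42: ⌈(43·17)/134⌉ − ⌈(42·17)/134⌉ = ⌈731/134⌉ − ⌈714/134⌉ = 6 − 6 = 0
n=43: ⌈(44·17)/134⌉ − ⌈(43·17)/134⌉ = ⌈748/134⌉ − ⌈731/134⌉ = 6 − 6 = 0
n=44: ⌈(45·17)/134⌉ − ⌈(44·17)/134⌉ = ⌈765/134⌉ − ⌈748/134⌉ = 6 − 6 = 0
n=45: ⌈(46·17)/134⌉ − ⌈(45·17)/134⌉ = ⌈782/134⌉ − ⌈765/134⌉ = 6 − 6 = 0


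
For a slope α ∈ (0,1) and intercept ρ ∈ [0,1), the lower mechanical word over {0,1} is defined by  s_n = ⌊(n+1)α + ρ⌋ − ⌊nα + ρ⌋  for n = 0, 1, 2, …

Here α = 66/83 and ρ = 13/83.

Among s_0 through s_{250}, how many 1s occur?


#1s = Σ_{n=0}^{250} s_n = Σ_{n=0}^{250} (⌊(n+1)α+ρ⌋ − ⌊nα+ρ⌋)
the sum telescopes: every ⌊nα+ρ⌋ with 0 < n < 251 appears once with + and once with −, leaving ⌊251α+ρ⌋ − ⌊0·α+ρ⌋
251α + ρ = (251·66 + 13) / 83 = 16579/83
ρ = 13/83
⌊16579/83⌋ = 199,  ⌊13/83⌋ = 0
#1s = 199 − 0 = 199

199


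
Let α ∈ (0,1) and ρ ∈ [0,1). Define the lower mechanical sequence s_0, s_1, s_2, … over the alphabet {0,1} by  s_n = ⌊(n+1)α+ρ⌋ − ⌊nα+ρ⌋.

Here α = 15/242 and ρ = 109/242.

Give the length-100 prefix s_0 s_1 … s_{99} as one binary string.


n=0: ⌊(1·15+109)/242⌋ − ⌊(0·15+109)/242⌋ = ⌊124/242⌋ − ⌊109/242⌋ = 0 − 0 = 0
n=1: ⌊(2·15+109)/242⌋ − ⌊(1·15+109)/242⌋ = ⌊139/242⌋ − ⌊124/242⌋ = 0 − 0 = 0
n=2: ⌊(3·15+109)/242⌋ − ⌊(2·15+109)/242⌋ = ⌊154/242⌋ − ⌊139/242⌋ = 0 − 0 = 0
n=3: ⌊(4·15+109)/242⌋ − ⌊(3·15+109)/242⌋ = ⌊169/242⌋ − ⌊154/242⌋ = 0 − 0 = 0
n=4: ⌊(5·15+109)/242⌋ − ⌊(4·15+109)/242⌋ = ⌊184/242⌋ − ⌊169/242⌋ = 0 − 0 = 0
n=5: ⌊(6·15+109)/242⌋ − ⌊(5·15+109)/242⌋ = ⌊199/242⌋ − ⌊184/242⌋ = 0 − 0 = 0
n=6: ⌊(7·15+109)/242⌋ − ⌊(6·15+109)/242⌋ = ⌊214/242⌋ − ⌊199/242⌋ = 0 − 0 = 0
n=7: ⌊(8·15+109)/242⌋ − ⌊(7·15+109)/242⌋ = ⌊229/242⌋ − ⌊214/242⌋ = 0 − 0 = 0
n=8: ⌊(9·15+109)/242⌋ − ⌊(8·15+109)/242⌋ = ⌊244/242⌋ − ⌊229/242⌋ = 1 − 0 = 1
n=9: ⌊(10·15+109)/242⌋ − ⌊(9·15+109)/242⌋ = ⌊259/242⌋ − ⌊244/242⌋ = 1 − 1 = 0
n=10: ⌊(11·15+109)/242⌋ − ⌊(10·15+109)/242⌋ = ⌊274/242⌋ − ⌊259/242⌋ = 1 − 1 = 0
n=11: ⌊(12·15+109)/242⌋ − ⌊(11·15+109)/242⌋ = ⌊289/242⌋ − ⌊274/242⌋ = 1 − 1 = 0
n=12: ⌊(13·15+109)/242⌋ − ⌊(12·15+109)/242⌋ = ⌊304/242⌋ − ⌊289/242⌋ = 1 − 1 = 0
n=13: ⌊(14·15+109)/242⌋ − ⌊(13·15+109)/242⌋ = ⌊319/242⌋ − ⌊304/242⌋ = 1 − 1 = 0
n=14: ⌊(15·15+109)/242⌋ − ⌊(14·15+109)/242⌋ = ⌊334/242⌋ − ⌊319/242⌋ = 1 − 1 = 0
n=15: ⌊(16·15+109)/242⌋ − ⌊(15·15+109)/242⌋ = ⌊349/242⌋ − ⌊334/242⌋ = 1 − 1 = 0
n=16: ⌊(17·15+109)/242⌋ − ⌊(16·15+109)/242⌋ = ⌊364/242⌋ − ⌊349/242⌋ = 1 − 1 = 0
n=17: ⌊(18·15+109)/242⌋ − ⌊(17·15+109)/242⌋ = ⌊379/242⌋ − ⌊364/242⌋ = 1 − 1 = 0
n=18: ⌊(19·15+109)/242⌋ − ⌊(18·15+109)/242⌋ = ⌊394/242⌋ − ⌊379/242⌋ = 1 − 1 = 0
n=19: ⌊(20·15+109)/242⌋ − ⌊(19·15+109)/242⌋ = ⌊409/242⌋ − ⌊394/242⌋ = 1 − 1 = 0
n=20: ⌊(21·15+109)/242⌋ − ⌊(20·15+109)/242⌋ = ⌊424/242⌋ − ⌊409/242⌋ = 1 − 1 = 0
n=21: ⌊(22·15+109)/242⌋ − ⌊(21·15+109)/242⌋ = ⌊439/242⌋ − ⌊424/242⌋ = 1 − 1 = 0
n=22: ⌊(23·15+109)/242⌋ − ⌊(22·15+109)/242⌋ = ⌊454/242⌋ − ⌊439/242⌋ = 1 − 1 = 0
n=23: ⌊(24·15+109)/242⌋ − ⌊(23·15+109)/242⌋ = ⌊469/242⌋ − ⌊454/242⌋ = 1 − 1 = 0
n=24: ⌊(25·15+109)/242⌋ − ⌊(24·15+109)/242⌋ = ⌊484/242⌋ − ⌊469/242⌋ = 2 − 1 = 1
n=25: ⌊(26·15+109)/242⌋ − ⌊(25·15+109)/242⌋ = ⌊499/242⌋ − ⌊484/242⌋ = 2 − 2 = 0
n=26: ⌊(27·15+109)/242⌋ − ⌊(26·15+109)/242⌋ = ⌊514/242⌋ − ⌊499/242⌋ = 2 − 2 = 0
n=27: ⌊(28·15+109)/242⌋ − ⌊(27·15+109)/242⌋ = ⌊529/242⌋ − ⌊514/242⌋ = 2 − 2 = 0
n=28: ⌊(29·15+109)/242⌋ − ⌊(28·15+109)/242⌋ = ⌊544/242⌋ − ⌊529/242⌋ = 2 − 2 = 0
n=29: ⌊(30·15+109)/242⌋ − ⌊(29·15+109)/242⌋ = ⌊559/242⌋ − ⌊544/242⌋ = 2 − 2 = 0
n=30: ⌊(31·15+109)/242⌋ − ⌊(30·15+109)/242⌋ = ⌊574/242⌋ − ⌊559/242⌋ = 2 − 2 = 0
n=31: ⌊(32·15+109)/242⌋ − ⌊(31·15+109)/242⌋ = ⌊589/242⌋ − ⌊574/242⌋ = 2 − 2 = 0
n=32: ⌊(33·15+109)/242⌋ − ⌊(32·15+109)/242⌋ = ⌊604/242⌋ − ⌊589/242⌋ = 2 − 2 = 0
n=33: ⌊(34·15+109)/242⌋ − ⌊(33·15+109)/242⌋ = ⌊619/242⌋ − ⌊604/242⌋ = 2 − 2 = 0
n=34: ⌊(35·15+109)/242⌋ − ⌊(34·15+109)/242⌋ = ⌊634/242⌋ − ⌊619/242⌋ = 2 − 2 = 0
n=35: ⌊(36·15+109)/242⌋ − ⌊(35·15+109)/242⌋ = ⌊649/242⌋ − ⌊634/242⌋ = 2 − 2 = 0
n=36: ⌊(37·15+109)/242⌋ − ⌊(36·15+109)/242⌋ = ⌊664/242⌋ − ⌊649/242⌋ = 2 − 2 = 0
n=37: ⌊(38·15+109)/242⌋ − ⌊(37·15+109)/242⌋ = ⌊679/242⌋ − ⌊664/242⌋ = 2 − 2 = 0
n=38: ⌊(39·15+109)/242⌋ − ⌊(38·15+109)/242⌋ = ⌊694/242⌋ − ⌊679/242⌋ = 2 − 2 = 0
n=39: ⌊(40·15+109)/242⌋ − ⌊(39·15+109)/242⌋ = ⌊709/242⌋ − ⌊694/242⌋ = 2 − 2 = 0
n=40: ⌊(41·15+109)/242⌋ − ⌊(40·15+109)/242⌋ = ⌊724/242⌋ − ⌊709/242⌋ = 2 − 2 = 0
n=41: ⌊(42·15+109)/242⌋ − ⌊(41·15+109)/242⌋ = ⌊739/242⌋ − ⌊724/242⌋ = 3 − 2 = 1
n=42: ⌊(43·15+109)/242⌋ − ⌊(42·15+109)/242⌋ = ⌊754/242⌋ − ⌊739/242⌋ = 3 − 3 = 0
n=43: ⌊(44·15+109)/242⌋ − ⌊(43·15+109)/242⌋ = ⌊769/242⌋ − ⌊754/242⌋ = 3 − 3 = 0
n=44: ⌊(45·15+109)/242⌋ − ⌊(44·15+109)/242⌋ = ⌊784/242⌋ − ⌊769/242⌋ = 3 − 3 = 0
n=45: ⌊(46·15+109)/242⌋ − ⌊(45·15+109)/242⌋ = ⌊799/242⌋ − ⌊784/242⌋ = 3 − 3 = 0
n=46: ⌊(47·15+109)/242⌋ − ⌊(46·15+109)/242⌋ = ⌊814/242⌋ − ⌊799/242⌋ = 3 − 3 = 0
n=47: ⌊(48·15+109)/242⌋ − ⌊(47·15+109)/242⌋ = ⌊829/242⌋ − ⌊814/242⌋ = 3 − 3 = 0
n=48: ⌊(49·15+109)/242⌋ − ⌊(48·15+109)/242⌋ = ⌊844/242⌋ − ⌊829/242⌋ = 3 − 3 = 0
n=49: ⌊(50·15+109)/242⌋ − ⌊(49·15+109)/242⌋ = ⌊859/242⌋ − ⌊844/242⌋ = 3 − 3 = 0
n=50: ⌊(51·15+109)/242⌋ − ⌊(50·15+109)/242⌋ = ⌊874/242⌋ − ⌊859/242⌋ = 3 − 3 = 0
n=51: ⌊(52·15+109)/242⌋ − ⌊(51·15+109)/242⌋ = ⌊889/242⌋ − ⌊874/242⌋ = 3 − 3 = 0
n=52: ⌊(53·15+109)/242⌋ − ⌊(52·15+109)/242⌋ = ⌊904/242⌋ − ⌊889/242⌋ = 3 − 3 = 0
n=53: ⌊(54·15+109)/242⌋ − ⌊(53·15+109)/242⌋ = ⌊919/242⌋ − ⌊904/242⌋ = 3 − 3 = 0
n=54: ⌊(55·15+109)/242⌋ − ⌊(54·15+109)/242⌋ = ⌊934/242⌋ − ⌊919/242⌋ = 3 − 3 = 0
n=55: ⌊(56·15+109)/242⌋ − ⌊(55·15+109)/242⌋ = ⌊949/242⌋ − ⌊934/242⌋ = 3 − 3 = 0
n=56: ⌊(57·15+109)/242⌋ − ⌊(56·15+109)/242⌋ = ⌊964/242⌋ − ⌊949/242⌋ = 3 − 3 = 0
n=57: ⌊(58·15+109)/242⌋ − ⌊(57·15+109)/242⌋ = ⌊979/242⌋ − ⌊964/242⌋ = 4 − 3 = 1
n=58: ⌊(59·15+109)/242⌋ − ⌊(58·15+109)/242⌋ = ⌊994/242⌋ − ⌊979/242⌋ = 4 − 4 = 0
n=59: ⌊(60·15+109)/242⌋ − ⌊(59·15+109)/242⌋ = ⌊1009/242⌋ − ⌊994/242⌋ = 4 − 4 = 0
n=60: ⌊(61·15+109)/242⌋ − ⌊(60·15+109)/242⌋ = ⌊1024/242⌋ − ⌊1009/242⌋ = 4 − 4 = 0
n=61: ⌊(62·15+109)/242⌋ − ⌊(61·15+109)/242⌋ = ⌊1039/242⌋ − ⌊1024/242⌋ = 4 − 4 = 0
n=62: ⌊(63·15+109)/242⌋ − ⌊(62·15+109)/242⌋ = ⌊1054/242⌋ − ⌊1039/242⌋ = 4 − 4 = 0
n=63: ⌊(64·15+109)/242⌋ − ⌊(63·15+109)/242⌋ = ⌊1069/242⌋ − ⌊1054/242⌋ = 4 − 4 = 0
n=64: ⌊(65·15+109)/242⌋ − ⌊(64·15+109)/242⌋ = ⌊1084/242⌋ − ⌊1069/242⌋ = 4 − 4 = 0
n=65: ⌊(66·15+109)/242⌋ − ⌊(65·15+109)/242⌋ = ⌊1099/242⌋ − ⌊1084/242⌋ = 4 − 4 = 0
n=66: ⌊(67·15+109)/242⌋ − ⌊(66·15+109)/242⌋ = ⌊1114/242⌋ − ⌊1099/242⌋ = 4 − 4 = 0
n=67: ⌊(68·15+109)/242⌋ − ⌊(67·15+109)/242⌋ = ⌊1129/242⌋ − ⌊1114/242⌋ = 4 − 4 = 0
n=68: ⌊(69·15+109)/242⌋ − ⌊(68·15+109)/242⌋ = ⌊1144/242⌋ − ⌊1129/242⌋ = 4 − 4 = 0
n=69: ⌊(70·15+109)/242⌋ − ⌊(69·15+109)/242⌋ = ⌊1159/242⌋ − ⌊1144/242⌋ = 4 − 4 = 0
n=70: ⌊(71·15+109)/242⌋ − ⌊(70·15+109)/242⌋ = ⌊1174/242⌋ − ⌊1159/242⌋ = 4 − 4 = 0
n=71: ⌊(72·15+109)/242⌋ − ⌊(71·15+109)/242⌋ = ⌊1189/242⌋ − ⌊1174/242⌋ = 4 − 4 = 0
n=72: ⌊(73·15+109)/242⌋ − ⌊(72·15+109)/242⌋ = ⌊1204/242⌋ − ⌊1189/242⌋ = 4 − 4 = 0
n=73: ⌊(74·15+109)/242⌋ − ⌊(73·15+109)/242⌋ = ⌊1219/242⌋ − ⌊1204/242⌋ = 5 − 4 = 1
n=74: ⌊(75·15+109)/242⌋ − ⌊(74·15+109)/242⌋ = ⌊1234/242⌋ − ⌊1219/242⌋ = 5 − 5 = 0
n=75: ⌊(76·15+109)/242⌋ − ⌊(75·15+109)/242⌋ = ⌊1249/242⌋ − ⌊1234/242⌋ = 5 − 5 = 0
n=76: ⌊(77·15+109)/242⌋ − ⌊(76·15+109)/242⌋ = ⌊1264/242⌋ − ⌊1249/242⌋ = 5 − 5 = 0
n=77: ⌊(78·15+109)/242⌋ − ⌊(77·15+109)/242⌋ = ⌊1279/242⌋ − ⌊1264/242⌋ = 5 − 5 = 0
n=78: ⌊(79·15+109)/242⌋ − ⌊(78·15+109)/242⌋ = ⌊1294/242⌋ − ⌊1279/242⌋ = 5 − 5 = 0
n=79: ⌊(80·15+109)/242⌋ − ⌊(79·15+109)/242⌋ = ⌊1309/242⌋ − ⌊1294/242⌋ = 5 − 5 = 0
n=80: ⌊(81·15+109)/242⌋ − ⌊(80·15+109)/242⌋ = ⌊1324/242⌋ − ⌊1309/242⌋ = 5 − 5 = 0
n=81: ⌊(82·15+109)/242⌋ − ⌊(81·15+109)/242⌋ = ⌊1339/242⌋ − ⌊1324/242⌋ = 5 − 5 = 0
n=82: ⌊(83·15+109)/242⌋ − ⌊(82·15+109)/242⌋ = ⌊1354/242⌋ − ⌊1339/242⌋ = 5 − 5 = 0
n=83: ⌊(84·15+109)/242⌋ − ⌊(83·15+109)/242⌋ = ⌊1369/242⌋ − ⌊1354/242⌋ = 5 − 5 = 0
n=84: ⌊(85·15+109)/242⌋ − ⌊(84·15+109)/242⌋ = ⌊1384/242⌋ − ⌊1369/242⌋ = 5 − 5 = 0
n=85: ⌊(86·15+109)/242⌋ − ⌊(85·15+109)/242⌋ = ⌊1399/242⌋ − ⌊1384/242⌋ = 5 − 5 = 0
n=86: ⌊(87·15+109)/242⌋ − ⌊(86·15+109)/242⌋ = ⌊1414/242⌋ − ⌊1399/242⌋ = 5 − 5 = 0
n=87: ⌊(88·15+109)/242⌋ − ⌊(87·15+109)/242⌋ = ⌊1429/242⌋ − ⌊1414/242⌋ = 5 − 5 = 0
n=88: ⌊(89·15+109)/242⌋ − ⌊(88·15+109)/242⌋ = ⌊1444/242⌋ − ⌊1429/242⌋ = 5 − 5 = 0
n=89: ⌊(90·15+109)/242⌋ − ⌊(89·15+109)/242⌋ = ⌊1459/242⌋ − ⌊1444/242⌋ = 6 − 5 = 1
n=90: ⌊(91·15+109)/242⌋ − ⌊(90·15+109)/242⌋ = ⌊1474/242⌋ − ⌊1459/242⌋ = 6 − 6 = 0
n=91: ⌊(92·15+109)/242⌋ − ⌊(91·15+109)/242⌋ = ⌊1489/242⌋ − ⌊1474/242⌋ = 6 − 6 = 0
n=92: ⌊(93·15+109)/242⌋ − ⌊(92·15+109)/242⌋ = ⌊1504/242⌋ − ⌊1489/242⌋ = 6 − 6 = 0
n=93: ⌊(94·15+109)/242⌋ − ⌊(93·15+109)/242⌋ = ⌊1519/242⌋ − ⌊1504/242⌋ = 6 − 6 = 0
n=94: ⌊(95·15+109)/242⌋ − ⌊(94·15+109)/242⌋ = ⌊1534/242⌋ − ⌊1519/242⌋ = 6 − 6 = 0
n=95: ⌊(96·15+109)/242⌋ − ⌊(95·15+109)/242⌋ = ⌊1549/242⌋ − ⌊1534/242⌋ = 6 − 6 = 0
n=96: ⌊(97·15+109)/242⌋ − ⌊(96·15+109)/242⌋ = ⌊1564/242⌋ − ⌊1549/242⌋ = 6 − 6 = 0
n=97: ⌊(98·15+109)/242⌋ − ⌊(97·15+109)/242⌋ = ⌊1579/242⌋ − ⌊1564/242⌋ = 6 − 6 = 0
n=98: ⌊(99·15+109)/242⌋ − ⌊(98·15+109)/242⌋ = ⌊1594/242⌋ − ⌊1579/242⌋ = 6 − 6 = 0
n=99: ⌊(100·15+109)/242⌋ − ⌊(99·15+109)/242⌋ = ⌊1609/242⌋ − ⌊1594/242⌋ = 6 − 6 = 0

0000000010000000000000001000000000000000010000000000000001000000000000000100000000000000010000000000
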